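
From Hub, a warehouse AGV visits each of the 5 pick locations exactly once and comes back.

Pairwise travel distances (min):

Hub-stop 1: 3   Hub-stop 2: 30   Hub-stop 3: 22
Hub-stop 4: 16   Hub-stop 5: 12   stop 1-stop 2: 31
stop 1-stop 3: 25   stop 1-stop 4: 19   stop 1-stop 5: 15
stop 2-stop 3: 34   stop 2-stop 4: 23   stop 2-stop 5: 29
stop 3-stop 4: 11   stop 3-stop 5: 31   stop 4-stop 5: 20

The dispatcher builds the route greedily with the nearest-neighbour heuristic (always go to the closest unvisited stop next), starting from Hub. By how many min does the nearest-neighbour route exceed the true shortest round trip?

Excess over optimum: 10 min.

From Hub: stop 1=3, stop 5=12, stop 4=16, stop 3=22, stop 2=30 → choose stop 1 (3).
From stop 1: stop 5=15, stop 4=19, stop 3=25, stop 2=31 → choose stop 5 (15).
From stop 5: stop 4=20, stop 2=29, stop 3=31 → choose stop 4 (20).
From stop 4: stop 3=11, stop 2=23 → choose stop 3 (11).
From stop 3: stop 2=34 → choose stop 2 (34).
NN route Hub → stop 1 → stop 5 → stop 4 → stop 3 → stop 2 → Hub costs 113.
Optimal: Hub → stop 1 → stop 3 → stop 4 → stop 2 → stop 5 → Hub costs 103 (by enumerating all 60 distinct tours).
Excess = 113 − 103 = 10.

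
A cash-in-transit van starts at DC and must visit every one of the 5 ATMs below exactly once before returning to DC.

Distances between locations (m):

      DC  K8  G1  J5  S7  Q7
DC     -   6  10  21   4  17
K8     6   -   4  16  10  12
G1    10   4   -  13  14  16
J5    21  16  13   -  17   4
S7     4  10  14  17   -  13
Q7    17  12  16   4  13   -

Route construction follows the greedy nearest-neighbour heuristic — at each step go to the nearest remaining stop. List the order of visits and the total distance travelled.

Nearest-neighbour total = 52 m; route DC → S7 → K8 → G1 → J5 → Q7 → DC.

From DC: distances to unvisited — S7=4, K8=6, G1=10, Q7=17, J5=21. Nearest is S7 (4).
From S7: distances to unvisited — K8=10, Q7=13, G1=14, J5=17. Nearest is K8 (10).
From K8: distances to unvisited — G1=4, Q7=12, J5=16. Nearest is G1 (4).
From G1: distances to unvisited — J5=13, Q7=16. Nearest is J5 (13).
From J5: distances to unvisited — Q7=4. Nearest is Q7 (4).
Return Q7→DC: 17.
Total = 4 + 10 + 4 + 13 + 4 + 17 = 52.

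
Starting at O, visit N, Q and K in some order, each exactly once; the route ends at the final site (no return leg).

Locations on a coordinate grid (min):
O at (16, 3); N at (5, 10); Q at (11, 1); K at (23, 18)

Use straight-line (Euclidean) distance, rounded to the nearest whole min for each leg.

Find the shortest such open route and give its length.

36 min — the minimum one-way total.

There are 3! = 6 possible orderings.
O - N - Q - K: 13+11+21 = 45
O - N - K - Q: 13+20+21 = 54
O - Q - N - K: 5+11+20 = 36
O - Q - K - N: 5+21+20 = 46
O - K - N - Q: 17+20+11 = 48
O - K - Q - N: 17+21+11 = 49
The minimum is 36.
One shortest path: O → Q → N → K.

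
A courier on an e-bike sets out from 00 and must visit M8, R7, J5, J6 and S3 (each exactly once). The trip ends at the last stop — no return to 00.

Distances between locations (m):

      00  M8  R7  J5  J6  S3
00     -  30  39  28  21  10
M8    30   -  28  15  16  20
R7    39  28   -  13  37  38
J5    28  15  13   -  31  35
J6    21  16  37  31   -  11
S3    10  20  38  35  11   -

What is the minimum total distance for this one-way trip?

There are 5! = 120 possible orderings.
00 - M8 - R7 - J5 - J6 - S3: 30+28+13+31+11 = 113
00 - M8 - R7 - J5 - S3 - J6: 30+28+13+35+11 = 117
00 - M8 - R7 - J6 - J5 - S3: 30+28+37+31+35 = 161
00 - M8 - R7 - J6 - S3 - J5: 30+28+37+11+35 = 141
00 - M8 - R7 - S3 - J5 - J6: 30+28+38+35+31 = 162
00 - M8 - R7 - S3 - J6 - J5: 30+28+38+11+31 = 138
00 - M8 - J5 - R7 - J6 - S3: 30+15+13+37+11 = 106
00 - M8 - J5 - R7 - S3 - J6: 30+15+13+38+11 = 107
00 - M8 - J5 - J6 - R7 - S3: 30+15+31+37+38 = 151
00 - M8 - J5 - J6 - S3 - R7: 30+15+31+11+38 = 125
00 - M8 - J5 - S3 - R7 - J6: 30+15+35+38+37 = 155
00 - M8 - J5 - S3 - J6 - R7: 30+15+35+11+37 = 128
00 - M8 - J6 - R7 - J5 - S3: 30+16+37+13+35 = 131
00 - M8 - J6 - R7 - S3 - J5: 30+16+37+38+35 = 156
… (106 more)
00 - S3 - J6 - M8 - J5 - R7: 10+11+16+15+13 = 65  ← best
The minimum is 65.
One shortest path: 00 → S3 → J6 → M8 → J5 → R7.

Shortest open route: 65 m.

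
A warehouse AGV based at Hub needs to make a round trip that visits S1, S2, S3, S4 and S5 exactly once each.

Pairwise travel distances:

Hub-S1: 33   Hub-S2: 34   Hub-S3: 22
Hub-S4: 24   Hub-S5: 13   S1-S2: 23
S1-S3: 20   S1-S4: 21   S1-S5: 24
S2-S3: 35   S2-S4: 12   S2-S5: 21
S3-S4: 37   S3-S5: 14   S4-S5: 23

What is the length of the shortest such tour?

Shortest round trip = 106.

There are 60 distinct closed tours to check (reversals are equivalent).
Hub → S1 → S2 → S3 → S4 → S5 → Hub: 33+23+35+37+23+13 = 164
Hub → S1 → S2 → S3 → S5 → S4 → Hub: 33+23+35+14+23+24 = 152
Hub → S1 → S2 → S4 → S3 → S5 → Hub: 33+23+12+37+14+13 = 132
Hub → S1 → S2 → S4 → S5 → S3 → Hub: 33+23+12+23+14+22 = 127
Hub → S1 → S2 → S5 → S3 → S4 → Hub: 33+23+21+14+37+24 = 152
Hub → S1 → S2 → S5 → S4 → S3 → Hub: 33+23+21+23+37+22 = 159
Hub → S1 → S3 → S2 → S4 → S5 → Hub: 33+20+35+12+23+13 = 136
Hub → S1 → S3 → S2 → S5 → S4 → Hub: 33+20+35+21+23+24 = 156
Hub → S1 → S3 → S4 → S2 → S5 → Hub: 33+20+37+12+21+13 = 136
Hub → S1 → S3 → S4 → S5 → S2 → Hub: 33+20+37+23+21+34 = 168
Hub → S1 → S3 → S5 → S2 → S4 → Hub: 33+20+14+21+12+24 = 124
Hub → S1 → S3 → S5 → S4 → S2 → Hub: 33+20+14+23+12+34 = 136
Hub → S1 → S4 → S2 → S3 → S5 → Hub: 33+21+12+35+14+13 = 128
Hub → S1 → S4 → S2 → S5 → S3 → Hub: 33+21+12+21+14+22 = 123
… (46 more)
Hub → S4 → S2 → S1 → S3 → S5 → Hub: 24+12+23+20+14+13 = 106  ← best
The minimum is 106.
One optimal route: Hub → S4 → S2 → S1 → S3 → S5 → Hub (or its reverse).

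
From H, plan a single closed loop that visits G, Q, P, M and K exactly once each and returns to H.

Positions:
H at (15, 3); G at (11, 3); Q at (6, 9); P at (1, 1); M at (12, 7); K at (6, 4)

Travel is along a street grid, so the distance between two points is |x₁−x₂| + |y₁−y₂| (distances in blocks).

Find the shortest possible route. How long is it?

Minimum total distance: 44 blocks.

There are 60 distinct closed tours to check (reversals are equivalent).
H-G-Q-P-M-K-H: 4+11+13+17+9+10 = 64
H-G-Q-P-K-M-H: 4+11+13+8+9+7 = 52
H-G-Q-M-P-K-H: 4+11+8+17+8+10 = 58
H-G-Q-M-K-P-H: 4+11+8+9+8+16 = 56
H-G-Q-K-P-M-H: 4+11+5+8+17+7 = 52
H-G-Q-K-M-P-H: 4+11+5+9+17+16 = 62
H-G-P-Q-M-K-H: 4+12+13+8+9+10 = 56
H-G-P-Q-K-M-H: 4+12+13+5+9+7 = 50
H-G-P-M-Q-K-H: 4+12+17+8+5+10 = 56
H-G-P-M-K-Q-H: 4+12+17+9+5+15 = 62
H-G-P-K-Q-M-H: 4+12+8+5+8+7 = 44
H-G-P-K-M-Q-H: 4+12+8+9+8+15 = 56
H-G-M-Q-P-K-H: 4+5+8+13+8+10 = 48
H-G-M-Q-K-P-H: 4+5+8+5+8+16 = 46
… (46 more)
The minimum is 44.
One optimal route: H → G → P → K → Q → M → H (or its reverse).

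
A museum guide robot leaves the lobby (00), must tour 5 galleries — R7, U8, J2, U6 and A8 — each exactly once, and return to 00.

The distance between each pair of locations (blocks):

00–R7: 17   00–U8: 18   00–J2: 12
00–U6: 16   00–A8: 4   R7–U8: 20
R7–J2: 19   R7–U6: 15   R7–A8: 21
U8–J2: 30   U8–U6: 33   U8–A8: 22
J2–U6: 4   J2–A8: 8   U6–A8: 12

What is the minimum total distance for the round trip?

Shortest round trip = 69 blocks.

With 5 stops there are 5!/2 = 60 distinct round trips (a route and its reverse cost the same).
00 - R7 - U8 - J2 - U6 - A8 - 00: 17+20+30+4+12+4 = 87
00 - R7 - U8 - J2 - A8 - U6 - 00: 17+20+30+8+12+16 = 103
00 - R7 - U8 - U6 - J2 - A8 - 00: 17+20+33+4+8+4 = 86
00 - R7 - U8 - U6 - A8 - J2 - 00: 17+20+33+12+8+12 = 102
00 - R7 - U8 - A8 - J2 - U6 - 00: 17+20+22+8+4+16 = 87
00 - R7 - U8 - A8 - U6 - J2 - 00: 17+20+22+12+4+12 = 87
00 - R7 - J2 - U8 - U6 - A8 - 00: 17+19+30+33+12+4 = 115
00 - R7 - J2 - U8 - A8 - U6 - 00: 17+19+30+22+12+16 = 116
00 - R7 - J2 - U6 - U8 - A8 - 00: 17+19+4+33+22+4 = 99
00 - R7 - J2 - U6 - A8 - U8 - 00: 17+19+4+12+22+18 = 92
00 - R7 - J2 - A8 - U8 - U6 - 00: 17+19+8+22+33+16 = 115
00 - R7 - J2 - A8 - U6 - U8 - 00: 17+19+8+12+33+18 = 107
00 - R7 - U6 - U8 - J2 - A8 - 00: 17+15+33+30+8+4 = 107
00 - R7 - U6 - U8 - A8 - J2 - 00: 17+15+33+22+8+12 = 107
… (46 more)
00 - U8 - R7 - U6 - J2 - A8 - 00: 18+20+15+4+8+4 = 69  ← best
The minimum is 69.
One optimal route: 00 → U8 → R7 → U6 → J2 → A8 → 00 (or its reverse).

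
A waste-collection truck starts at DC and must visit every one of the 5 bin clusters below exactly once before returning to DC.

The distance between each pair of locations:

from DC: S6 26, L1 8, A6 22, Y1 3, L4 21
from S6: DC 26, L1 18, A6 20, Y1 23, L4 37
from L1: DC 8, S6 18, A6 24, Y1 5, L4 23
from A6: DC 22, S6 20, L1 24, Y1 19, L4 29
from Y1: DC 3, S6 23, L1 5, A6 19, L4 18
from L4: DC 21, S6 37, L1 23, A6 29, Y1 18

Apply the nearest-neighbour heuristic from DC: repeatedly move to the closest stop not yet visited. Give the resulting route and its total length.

Total distance 96 via the nearest-neighbour route DC → Y1 → L1 → S6 → A6 → L4 → DC.

DC → [Y1:3 / L1:8 / L4:21 / A6:22 / S6:26] → Y1 (3)
Y1 → [L1:5 / L4:18 / A6:19 / S6:23] → L1 (5)
L1 → [S6:18 / L4:23 / A6:24] → S6 (18)
S6 → [A6:20 / L4:37] → A6 (20)
A6 → [L4:29] → L4 (29)
Return L4→DC: 21.
Total = 3 + 5 + 18 + 20 + 29 + 21 = 96.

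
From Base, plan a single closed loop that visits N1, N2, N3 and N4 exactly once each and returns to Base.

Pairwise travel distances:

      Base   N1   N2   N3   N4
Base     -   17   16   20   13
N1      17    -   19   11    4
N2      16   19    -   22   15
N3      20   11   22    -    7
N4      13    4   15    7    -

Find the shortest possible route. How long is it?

66 — the shortest possible round trip.

There are 12 distinct closed tours to check (reversals are equivalent).
Base-N1-N2-N3-N4-Base: 17+19+22+7+13 = 78
Base-N1-N2-N4-N3-Base: 17+19+15+7+20 = 78
Base-N1-N3-N2-N4-Base: 17+11+22+15+13 = 78
Base-N1-N3-N4-N2-Base: 17+11+7+15+16 = 66
Base-N1-N4-N2-N3-Base: 17+4+15+22+20 = 78
Base-N1-N4-N3-N2-Base: 17+4+7+22+16 = 66
Base-N2-N1-N3-N4-Base: 16+19+11+7+13 = 66
Base-N2-N1-N4-N3-Base: 16+19+4+7+20 = 66
Base-N2-N3-N1-N4-Base: 16+22+11+4+13 = 66
Base-N2-N4-N1-N3-Base: 16+15+4+11+20 = 66
Base-N3-N1-N2-N4-Base: 20+11+19+15+13 = 78
Base-N3-N2-N1-N4-Base: 20+22+19+4+13 = 78
The minimum is 66.
One optimal route: Base → N1 → N3 → N4 → N2 → Base (or its reverse).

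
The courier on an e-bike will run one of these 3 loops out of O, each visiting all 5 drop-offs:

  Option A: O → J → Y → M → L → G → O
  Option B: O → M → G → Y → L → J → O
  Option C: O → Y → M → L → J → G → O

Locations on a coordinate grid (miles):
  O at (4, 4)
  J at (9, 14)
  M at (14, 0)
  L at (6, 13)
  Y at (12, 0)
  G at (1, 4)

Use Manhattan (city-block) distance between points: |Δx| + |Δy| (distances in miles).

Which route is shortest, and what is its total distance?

Shortest is Option C, total 60 miles.

Option A: 15 + 17 + 2 + 21 + 14 + 3 = 72
Option B: 14 + 17 + 15 + 19 + 4 + 15 = 84
Option C: 12 + 2 + 21 + 4 + 18 + 3 = 60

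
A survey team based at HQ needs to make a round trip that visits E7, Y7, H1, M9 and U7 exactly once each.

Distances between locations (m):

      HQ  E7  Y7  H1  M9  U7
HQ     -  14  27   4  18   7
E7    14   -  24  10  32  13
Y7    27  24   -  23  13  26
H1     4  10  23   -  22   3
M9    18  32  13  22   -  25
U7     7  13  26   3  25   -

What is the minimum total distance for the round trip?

There are 60 distinct closed tours to check (reversals are equivalent).
HQ-E7-Y7-H1-M9-U7-HQ: 14+24+23+22+25+7 = 115
HQ-E7-Y7-H1-U7-M9-HQ: 14+24+23+3+25+18 = 107
HQ-E7-Y7-M9-H1-U7-HQ: 14+24+13+22+3+7 = 83
HQ-E7-Y7-M9-U7-H1-HQ: 14+24+13+25+3+4 = 83
HQ-E7-Y7-U7-H1-M9-HQ: 14+24+26+3+22+18 = 107
HQ-E7-Y7-U7-M9-H1-HQ: 14+24+26+25+22+4 = 115
HQ-E7-H1-Y7-M9-U7-HQ: 14+10+23+13+25+7 = 92
HQ-E7-H1-Y7-U7-M9-HQ: 14+10+23+26+25+18 = 116
HQ-E7-H1-M9-Y7-U7-HQ: 14+10+22+13+26+7 = 92
HQ-E7-H1-M9-U7-Y7-HQ: 14+10+22+25+26+27 = 124
HQ-E7-H1-U7-Y7-M9-HQ: 14+10+3+26+13+18 = 84
HQ-E7-H1-U7-M9-Y7-HQ: 14+10+3+25+13+27 = 92
HQ-E7-M9-Y7-H1-U7-HQ: 14+32+13+23+3+7 = 92
HQ-E7-M9-Y7-U7-H1-HQ: 14+32+13+26+3+4 = 92
… (46 more)
HQ-H1-U7-E7-Y7-M9-HQ: 4+3+13+24+13+18 = 75  ← best
The minimum is 75.
One optimal route: HQ → H1 → U7 → E7 → Y7 → M9 → HQ (or its reverse).

75 m — the shortest possible round trip.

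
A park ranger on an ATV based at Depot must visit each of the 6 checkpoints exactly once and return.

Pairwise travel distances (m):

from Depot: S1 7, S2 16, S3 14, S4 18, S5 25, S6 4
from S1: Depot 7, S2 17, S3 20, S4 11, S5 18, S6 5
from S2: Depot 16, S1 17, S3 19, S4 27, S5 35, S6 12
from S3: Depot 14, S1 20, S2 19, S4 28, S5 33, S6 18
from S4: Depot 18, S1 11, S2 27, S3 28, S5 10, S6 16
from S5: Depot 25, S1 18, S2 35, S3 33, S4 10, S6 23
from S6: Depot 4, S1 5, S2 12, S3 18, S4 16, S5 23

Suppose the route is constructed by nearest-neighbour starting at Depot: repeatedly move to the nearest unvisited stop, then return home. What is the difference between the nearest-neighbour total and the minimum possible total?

From Depot: S6=4, S1=7, S3=14, S2=16, S4=18, S5=25 → choose S6 (4).
From S6: S1=5, S2=12, S4=16, S3=18, S5=23 → choose S1 (5).
From S1: S4=11, S2=17, S5=18, S3=20 → choose S4 (11).
From S4: S5=10, S2=27, S3=28 → choose S5 (10).
From S5: S3=33, S2=35 → choose S3 (33).
From S3: S2=19 → choose S2 (19).
NN route Depot → S6 → S1 → S4 → S5 → S3 → S2 → Depot costs 98.
Optimal: Depot → S1 → S4 → S5 → S3 → S2 → S6 → Depot costs 96 (by enumerating all 360 distinct tours).
Excess = 98 − 96 = 2.

The nearest-neighbour route is 2 m longer than optimal.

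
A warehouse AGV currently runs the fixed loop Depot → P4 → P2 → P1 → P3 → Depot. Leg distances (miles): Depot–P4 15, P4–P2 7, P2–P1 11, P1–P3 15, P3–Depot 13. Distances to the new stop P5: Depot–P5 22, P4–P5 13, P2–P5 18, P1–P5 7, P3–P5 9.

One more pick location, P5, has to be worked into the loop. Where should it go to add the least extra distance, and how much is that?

+1 miles — insert P5 between P1 and P3.

Insertion cost between consecutive stops i–j is d(i,P5) + d(P5,j) − d(i,j):
  between Depot and P4: 22 + 13 − 15 = 20
  between P4 and P2: 13 + 18 − 7 = 24
  between P2 and P1: 18 + 7 − 11 = 14
  between P1 and P3: 7 + 9 − 15 = 1
  between P3 and Depot: 9 + 22 − 13 = 18
Cheapest insertion is between P1 and P3, adding 1.
New total = 61 + 1 = 62.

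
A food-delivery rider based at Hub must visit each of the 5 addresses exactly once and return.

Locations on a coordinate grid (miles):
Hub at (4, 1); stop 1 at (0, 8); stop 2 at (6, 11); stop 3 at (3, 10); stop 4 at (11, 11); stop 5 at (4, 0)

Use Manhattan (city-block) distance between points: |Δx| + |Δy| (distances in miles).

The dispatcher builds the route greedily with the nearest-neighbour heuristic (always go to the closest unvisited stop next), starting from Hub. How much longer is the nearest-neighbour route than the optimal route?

From Hub: stop 5=1, stop 3=10, stop 1=11, stop 2=12, stop 4=17 → choose stop 5 (1).
From stop 5: stop 3=11, stop 1=12, stop 2=13, stop 4=18 → choose stop 3 (11).
From stop 3: stop 2=4, stop 1=5, stop 4=9 → choose stop 2 (4).
From stop 2: stop 4=5, stop 1=9 → choose stop 4 (5).
From stop 4: stop 1=14 → choose stop 1 (14).
NN route Hub → stop 5 → stop 3 → stop 2 → stop 4 → stop 1 → Hub costs 46.
Optimal: Hub → stop 1 → stop 3 → stop 2 → stop 4 → stop 5 → Hub costs 44 (by enumerating all 60 distinct tours).
Excess = 46 − 44 = 2.

2 miles longer than the optimal tour.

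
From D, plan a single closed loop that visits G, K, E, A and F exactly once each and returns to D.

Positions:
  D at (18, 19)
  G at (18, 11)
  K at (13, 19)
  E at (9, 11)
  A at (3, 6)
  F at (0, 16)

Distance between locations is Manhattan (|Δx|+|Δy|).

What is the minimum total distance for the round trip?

With 5 stops there are 5!/2 = 60 distinct round trips (a route and its reverse cost the same).
D-G-K-E-A-F-D: 8+13+12+11+13+21 = 78
D-G-K-E-F-A-D: 8+13+12+14+13+28 = 88
D-G-K-A-E-F-D: 8+13+23+11+14+21 = 90
D-G-K-A-F-E-D: 8+13+23+13+14+17 = 88
D-G-K-F-E-A-D: 8+13+16+14+11+28 = 90
D-G-K-F-A-E-D: 8+13+16+13+11+17 = 78
D-G-E-K-A-F-D: 8+9+12+23+13+21 = 86
D-G-E-K-F-A-D: 8+9+12+16+13+28 = 86
D-G-E-A-K-F-D: 8+9+11+23+16+21 = 88
D-G-E-A-F-K-D: 8+9+11+13+16+5 = 62
D-G-E-F-K-A-D: 8+9+14+16+23+28 = 98
D-G-E-F-A-K-D: 8+9+14+13+23+5 = 72
D-G-A-K-E-F-D: 8+20+23+12+14+21 = 98
D-G-A-K-F-E-D: 8+20+23+16+14+17 = 98
… (46 more)
The minimum is 62.
One optimal route: D → G → E → A → F → K → D (or its reverse).

Shortest round trip = 62.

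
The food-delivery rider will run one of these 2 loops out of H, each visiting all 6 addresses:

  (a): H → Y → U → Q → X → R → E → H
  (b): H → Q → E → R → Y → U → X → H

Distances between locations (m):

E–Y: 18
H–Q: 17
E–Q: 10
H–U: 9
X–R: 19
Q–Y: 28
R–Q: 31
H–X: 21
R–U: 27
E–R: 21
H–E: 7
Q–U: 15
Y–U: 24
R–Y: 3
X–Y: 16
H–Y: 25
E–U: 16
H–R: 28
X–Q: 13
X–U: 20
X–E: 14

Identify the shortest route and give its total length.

(a): 25 + 24 + 15 + 13 + 19 + 21 + 7 = 124
(b): 17 + 10 + 21 + 3 + 24 + 20 + 21 = 116

Shortest is (b), total 116 m.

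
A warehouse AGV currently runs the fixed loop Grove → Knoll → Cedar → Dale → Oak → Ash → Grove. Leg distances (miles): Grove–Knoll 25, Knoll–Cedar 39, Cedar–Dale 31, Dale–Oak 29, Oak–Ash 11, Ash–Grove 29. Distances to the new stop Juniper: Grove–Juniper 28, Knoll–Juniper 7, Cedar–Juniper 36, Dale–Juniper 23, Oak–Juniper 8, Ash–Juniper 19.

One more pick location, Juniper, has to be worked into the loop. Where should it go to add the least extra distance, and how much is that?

Minimum extra distance: 2 miles, inserting Juniper between Dale and Oak.

Insertion cost between consecutive stops i–j is d(i,Juniper) + d(Juniper,j) − d(i,j):
  between Grove and Knoll: 28 + 7 − 25 = 10
  between Knoll and Cedar: 7 + 36 − 39 = 4
  between Cedar and Dale: 36 + 23 − 31 = 28
  between Dale and Oak: 23 + 8 − 29 = 2
  between Oak and Ash: 8 + 19 − 11 = 16
  between Ash and Grove: 19 + 28 − 29 = 18
Cheapest insertion is between Dale and Oak, adding 2.
New total = 164 + 2 = 166.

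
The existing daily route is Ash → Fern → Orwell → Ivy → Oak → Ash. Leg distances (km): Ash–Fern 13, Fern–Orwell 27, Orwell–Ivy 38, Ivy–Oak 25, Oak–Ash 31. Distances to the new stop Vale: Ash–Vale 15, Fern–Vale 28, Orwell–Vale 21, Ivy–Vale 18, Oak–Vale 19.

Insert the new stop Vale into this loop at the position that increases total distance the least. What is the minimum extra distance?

Insertion cost between consecutive stops i–j is d(i,Vale) + d(Vale,j) − d(i,j):
  between Ash and Fern: 15 + 28 − 13 = 30
  between Fern and Orwell: 28 + 21 − 27 = 22
  between Orwell and Ivy: 21 + 18 − 38 = 1
  between Ivy and Oak: 18 + 19 − 25 = 12
  between Oak and Ash: 19 + 15 − 31 = 3
Cheapest insertion is between Orwell and Ivy, adding 1.
New total = 134 + 1 = 135.

+1 km — insert Vale between Orwell and Ivy.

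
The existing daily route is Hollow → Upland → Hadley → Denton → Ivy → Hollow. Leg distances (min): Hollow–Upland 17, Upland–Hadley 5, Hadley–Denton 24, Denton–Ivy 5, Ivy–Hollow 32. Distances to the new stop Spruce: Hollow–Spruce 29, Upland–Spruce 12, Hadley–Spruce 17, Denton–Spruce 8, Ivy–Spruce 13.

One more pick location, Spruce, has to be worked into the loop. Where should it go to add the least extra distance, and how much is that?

Insertion cost between consecutive stops i–j is d(i,Spruce) + d(Spruce,j) − d(i,j):
  between Hollow and Upland: 29 + 12 − 17 = 24
  between Upland and Hadley: 12 + 17 − 5 = 24
  between Hadley and Denton: 17 + 8 − 24 = 1
  between Denton and Ivy: 8 + 13 − 5 = 16
  between Ivy and Hollow: 13 + 29 − 32 = 10
Cheapest insertion is between Hadley and Denton, adding 1.
New total = 83 + 1 = 84.

Adding 1 min by placing Spruce on the Hadley–Denton leg.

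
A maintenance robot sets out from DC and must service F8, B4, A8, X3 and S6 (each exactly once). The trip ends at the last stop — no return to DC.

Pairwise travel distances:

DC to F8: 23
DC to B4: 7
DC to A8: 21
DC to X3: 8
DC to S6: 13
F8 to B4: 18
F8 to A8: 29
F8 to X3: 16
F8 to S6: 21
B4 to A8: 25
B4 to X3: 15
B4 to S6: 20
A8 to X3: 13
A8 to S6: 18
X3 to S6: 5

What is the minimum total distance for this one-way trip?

Minimum one-way distance = 64.

There are 5! = 120 possible orderings.
DC → F8 → B4 → A8 → X3 → S6: 23+18+25+13+5 = 84
DC → F8 → B4 → A8 → S6 → X3: 23+18+25+18+5 = 89
DC → F8 → B4 → X3 → A8 → S6: 23+18+15+13+18 = 87
DC → F8 → B4 → X3 → S6 → A8: 23+18+15+5+18 = 79
DC → F8 → B4 → S6 → A8 → X3: 23+18+20+18+13 = 92
DC → F8 → B4 → S6 → X3 → A8: 23+18+20+5+13 = 79
DC → F8 → A8 → B4 → X3 → S6: 23+29+25+15+5 = 97
DC → F8 → A8 → B4 → S6 → X3: 23+29+25+20+5 = 102
DC → F8 → A8 → X3 → B4 → S6: 23+29+13+15+20 = 100
DC → F8 → A8 → X3 → S6 → B4: 23+29+13+5+20 = 90
DC → F8 → A8 → S6 → B4 → X3: 23+29+18+20+15 = 105
DC → F8 → A8 → S6 → X3 → B4: 23+29+18+5+15 = 90
DC → F8 → X3 → B4 → A8 → S6: 23+16+15+25+18 = 97
DC → F8 → X3 → B4 → S6 → A8: 23+16+15+20+18 = 92
… (106 more)
DC → B4 → F8 → X3 → S6 → A8: 7+18+16+5+18 = 64  ← best
The minimum is 64.
One shortest path: DC → B4 → F8 → X3 → S6 → A8.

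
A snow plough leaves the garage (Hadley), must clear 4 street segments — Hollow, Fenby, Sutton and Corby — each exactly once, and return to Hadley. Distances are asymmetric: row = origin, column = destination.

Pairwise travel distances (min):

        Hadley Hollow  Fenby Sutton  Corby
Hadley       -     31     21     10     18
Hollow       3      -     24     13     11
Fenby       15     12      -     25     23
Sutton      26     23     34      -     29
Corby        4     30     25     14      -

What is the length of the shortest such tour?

71 min — the shortest possible round trip.

Hadley → Hollow → Fenby → Sutton → Corby → Hadley: 31+24+25+29+4 = 113
Hadley → Hollow → Fenby → Corby → Sutton → Hadley: 31+24+23+14+26 = 118
Hadley → Hollow → Sutton → Fenby → Corby → Hadley: 31+13+34+23+4 = 105
Hadley → Hollow → Sutton → Corby → Fenby → Hadley: 31+13+29+25+15 = 113
Hadley → Hollow → Corby → Fenby → Sutton → Hadley: 31+11+25+25+26 = 118
Hadley → Hollow → Corby → Sutton → Fenby → Hadley: 31+11+14+34+15 = 105
Hadley → Fenby → Hollow → Sutton → Corby → Hadley: 21+12+13+29+4 = 79
Hadley → Fenby → Hollow → Corby → Sutton → Hadley: 21+12+11+14+26 = 84
Hadley → Fenby → Sutton → Hollow → Corby → Hadley: 21+25+23+11+4 = 84
Hadley → Fenby → Sutton → Corby → Hollow → Hadley: 21+25+29+30+3 = 108
Hadley → Fenby → Corby → Hollow → Sutton → Hadley: 21+23+30+13+26 = 113
Hadley → Fenby → Corby → Sutton → Hollow → Hadley: 21+23+14+23+3 = 84
Hadley → Sutton → Hollow → Fenby → Corby → Hadley: 10+23+24+23+4 = 84
Hadley → Sutton → Hollow → Corby → Fenby → Hadley: 10+23+11+25+15 = 84
… (10 more)
Hadley → Sutton → Fenby → Hollow → Corby → Hadley: 10+34+12+11+4 = 71  ← best
The minimum is 71.
One optimal route: Hadley → Sutton → Fenby → Hollow → Corby → Hadley.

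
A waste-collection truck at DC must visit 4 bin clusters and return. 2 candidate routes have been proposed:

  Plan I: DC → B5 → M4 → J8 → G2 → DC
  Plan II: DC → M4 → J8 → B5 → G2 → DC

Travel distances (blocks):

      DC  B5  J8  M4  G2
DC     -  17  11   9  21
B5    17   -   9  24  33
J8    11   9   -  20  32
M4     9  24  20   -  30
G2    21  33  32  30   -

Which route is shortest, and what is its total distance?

92 blocks — Plan II is the shortest.

Plan I: 17 + 24 + 20 + 32 + 21 = 114
Plan II: 9 + 20 + 9 + 33 + 21 = 92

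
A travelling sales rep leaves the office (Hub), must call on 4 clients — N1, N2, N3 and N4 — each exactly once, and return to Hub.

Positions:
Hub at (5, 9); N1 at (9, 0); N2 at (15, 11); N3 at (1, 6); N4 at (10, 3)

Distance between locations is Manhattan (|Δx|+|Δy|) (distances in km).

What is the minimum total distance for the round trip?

Shortest round trip = 50 km.

Hub-N1-N2-N3-N4-Hub: 13+17+19+12+11 = 72
Hub-N1-N2-N4-N3-Hub: 13+17+13+12+7 = 62
Hub-N1-N3-N2-N4-Hub: 13+14+19+13+11 = 70
Hub-N1-N3-N4-N2-Hub: 13+14+12+13+12 = 64
Hub-N1-N4-N2-N3-Hub: 13+4+13+19+7 = 56
Hub-N1-N4-N3-N2-Hub: 13+4+12+19+12 = 60
Hub-N2-N1-N3-N4-Hub: 12+17+14+12+11 = 66
Hub-N2-N1-N4-N3-Hub: 12+17+4+12+7 = 52
Hub-N2-N3-N1-N4-Hub: 12+19+14+4+11 = 60
Hub-N2-N4-N1-N3-Hub: 12+13+4+14+7 = 50
Hub-N3-N1-N2-N4-Hub: 7+14+17+13+11 = 62
Hub-N3-N2-N1-N4-Hub: 7+19+17+4+11 = 58
The minimum is 50.
One optimal route: Hub → N2 → N4 → N1 → N3 → Hub (or its reverse).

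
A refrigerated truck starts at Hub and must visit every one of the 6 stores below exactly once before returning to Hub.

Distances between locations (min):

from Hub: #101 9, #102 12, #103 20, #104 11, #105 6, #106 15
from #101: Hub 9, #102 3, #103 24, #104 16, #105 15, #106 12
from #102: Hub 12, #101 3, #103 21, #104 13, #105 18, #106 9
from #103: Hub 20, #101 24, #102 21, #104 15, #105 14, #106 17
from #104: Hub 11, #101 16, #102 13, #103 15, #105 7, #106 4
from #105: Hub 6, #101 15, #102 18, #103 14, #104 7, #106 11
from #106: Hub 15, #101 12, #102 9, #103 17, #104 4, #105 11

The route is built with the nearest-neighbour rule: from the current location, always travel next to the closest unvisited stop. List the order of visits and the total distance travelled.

73 min along Hub → #105 → #104 → #106 → #102 → #101 → #103 → Hub.

At Hub the remaining stops are #105 6, #101 9, #104 11, #102 12, #106 15, #103 20; go to #105.
At #105 the remaining stops are #104 7, #106 11, #103 14, #101 15, #102 18; go to #104.
At #104 the remaining stops are #106 4, #102 13, #103 15, #101 16; go to #106.
At #106 the remaining stops are #102 9, #101 12, #103 17; go to #102.
At #102 the remaining stops are #101 3, #103 21; go to #101.
At #101 the remaining stops are #103 24; go to #103.
Return #103→Hub: 20.
Total = 6 + 7 + 4 + 9 + 3 + 24 + 20 = 73.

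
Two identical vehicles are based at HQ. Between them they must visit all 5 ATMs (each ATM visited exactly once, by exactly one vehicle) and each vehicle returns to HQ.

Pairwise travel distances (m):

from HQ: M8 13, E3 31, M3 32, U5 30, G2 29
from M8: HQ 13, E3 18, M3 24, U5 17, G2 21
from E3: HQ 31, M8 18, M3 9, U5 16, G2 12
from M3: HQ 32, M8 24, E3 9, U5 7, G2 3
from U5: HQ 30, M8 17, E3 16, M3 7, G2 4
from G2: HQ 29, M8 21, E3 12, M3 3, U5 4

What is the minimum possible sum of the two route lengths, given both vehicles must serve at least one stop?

Try each way of splitting the stops between the two vehicles (each non-empty) and, for each split, find the best tour for each vehicle:
  {M8} + {E3, M3, U5, G2}: 26 + 77 = 103
  {E3} + {M8, M3, U5, G2}: 62 + 69 = 131
  {M8, E3} + {M3, U5, G2}: 62 + 69 = 131
  {M3} + {M8, E3, U5, G2}: 64 + 77 = 141
  {M8, M3} + {E3, U5, G2}: 69 + 77 = 146
  {E3, M3} + {M8, U5, G2}: 72 + 63 = 135
  … (15 splits in total)
Best: vehicle 1 HQ → M8 → HQ = 26; vehicle 2 HQ → E3 → M3 → G2 → U5 → HQ = 77; combined 103.

103 m — the smallest possible combined total.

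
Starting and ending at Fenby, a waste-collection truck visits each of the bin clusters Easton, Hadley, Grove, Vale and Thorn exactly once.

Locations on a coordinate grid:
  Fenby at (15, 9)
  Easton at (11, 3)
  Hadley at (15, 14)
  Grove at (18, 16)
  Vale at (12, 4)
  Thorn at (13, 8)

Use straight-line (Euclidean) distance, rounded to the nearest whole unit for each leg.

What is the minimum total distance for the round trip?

30 — the shortest possible round trip.

Fenby→Easton→Hadley→Grove→Vale→Thorn→Fenby: 7+12+4+13+4+2 = 42
Fenby→Easton→Hadley→Grove→Thorn→Vale→Fenby: 7+12+4+9+4+6 = 42
Fenby→Easton→Hadley→Vale→Grove→Thorn→Fenby: 7+12+10+13+9+2 = 53
Fenby→Easton→Hadley→Vale→Thorn→Grove→Fenby: 7+12+10+4+9+8 = 50
Fenby→Easton→Hadley→Thorn→Grove→Vale→Fenby: 7+12+6+9+13+6 = 53
Fenby→Easton→Hadley→Thorn→Vale→Grove→Fenby: 7+12+6+4+13+8 = 50
Fenby→Easton→Grove→Hadley→Vale→Thorn→Fenby: 7+15+4+10+4+2 = 42
Fenby→Easton→Grove→Hadley→Thorn→Vale→Fenby: 7+15+4+6+4+6 = 42
Fenby→Easton→Grove→Vale→Hadley→Thorn→Fenby: 7+15+13+10+6+2 = 53
Fenby→Easton→Grove→Vale→Thorn→Hadley→Fenby: 7+15+13+4+6+5 = 50
Fenby→Easton→Grove→Thorn→Hadley→Vale→Fenby: 7+15+9+6+10+6 = 53
Fenby→Easton→Grove→Thorn→Vale→Hadley→Fenby: 7+15+9+4+10+5 = 50
Fenby→Easton→Vale→Hadley→Grove→Thorn→Fenby: 7+1+10+4+9+2 = 33
Fenby→Easton→Vale→Hadley→Thorn→Grove→Fenby: 7+1+10+6+9+8 = 41
… (46 more)
Fenby→Easton→Vale→Thorn→Hadley→Grove→Fenby: 7+1+4+6+4+8 = 30  ← best
The minimum is 30.
One optimal route: Fenby → Easton → Vale → Thorn → Hadley → Grove → Fenby (or its reverse).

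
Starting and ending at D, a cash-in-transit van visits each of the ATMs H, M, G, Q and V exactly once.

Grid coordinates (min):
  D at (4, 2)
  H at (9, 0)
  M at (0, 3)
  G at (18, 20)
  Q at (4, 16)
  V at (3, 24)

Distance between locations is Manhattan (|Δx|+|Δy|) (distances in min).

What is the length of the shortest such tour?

86 min — the shortest possible round trip.

D → H → M → G → Q → V → D: 7+12+35+18+9+23 = 104
D → H → M → G → V → Q → D: 7+12+35+19+9+14 = 96
D → H → M → Q → G → V → D: 7+12+17+18+19+23 = 96
D → H → M → Q → V → G → D: 7+12+17+9+19+32 = 96
D → H → M → V → G → Q → D: 7+12+24+19+18+14 = 94
D → H → M → V → Q → G → D: 7+12+24+9+18+32 = 102
D → H → G → M → Q → V → D: 7+29+35+17+9+23 = 120
D → H → G → M → V → Q → D: 7+29+35+24+9+14 = 118
D → H → G → Q → M → V → D: 7+29+18+17+24+23 = 118
D → H → G → Q → V → M → D: 7+29+18+9+24+5 = 92
D → H → G → V → M → Q → D: 7+29+19+24+17+14 = 110
D → H → G → V → Q → M → D: 7+29+19+9+17+5 = 86
D → H → Q → M → G → V → D: 7+21+17+35+19+23 = 122
D → H → Q → M → V → G → D: 7+21+17+24+19+32 = 120
… (46 more)
The minimum is 86.
One optimal route: D → H → G → V → Q → M → D (or its reverse).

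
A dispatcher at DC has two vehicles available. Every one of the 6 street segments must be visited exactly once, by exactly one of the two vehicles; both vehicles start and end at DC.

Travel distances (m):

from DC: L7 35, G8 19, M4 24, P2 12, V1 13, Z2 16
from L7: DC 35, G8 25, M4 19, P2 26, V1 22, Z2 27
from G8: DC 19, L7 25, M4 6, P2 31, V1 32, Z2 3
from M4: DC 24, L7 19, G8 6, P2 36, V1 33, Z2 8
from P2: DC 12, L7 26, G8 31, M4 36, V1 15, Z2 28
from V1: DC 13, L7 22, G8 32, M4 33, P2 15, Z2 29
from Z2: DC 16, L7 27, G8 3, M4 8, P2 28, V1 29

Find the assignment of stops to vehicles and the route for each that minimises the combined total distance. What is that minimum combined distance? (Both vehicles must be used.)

Try each way of splitting the stops between the two vehicles (each non-empty) and, for each split, find the best tour for each vehicle:
  {L7} + {G8, M4, P2, V1, Z2}: 70 + 85 = 155
  {G8} + {L7, M4, P2, V1, Z2}: 38 + 92 = 130
  {L7, G8} + {M4, P2, V1, Z2}: 79 + 84 = 163
  {M4} + {L7, G8, P2, V1, Z2}: 48 + 93 = 141
  {L7, M4} + {G8, P2, V1, Z2}: 78 + 78 = 156
  {G8, M4} + {L7, P2, V1, Z2}: 49 + 92 = 141
  … (31 splits in total)
  {P2} + {L7, G8, M4, V1, Z2}: 24 + 79 = 103  ← best
Best: vehicle 1 DC → P2 → DC = 24; vehicle 2 DC → V1 → L7 → M4 → G8 → Z2 → DC = 79; combined 103.

Minimum combined distance: 103 m.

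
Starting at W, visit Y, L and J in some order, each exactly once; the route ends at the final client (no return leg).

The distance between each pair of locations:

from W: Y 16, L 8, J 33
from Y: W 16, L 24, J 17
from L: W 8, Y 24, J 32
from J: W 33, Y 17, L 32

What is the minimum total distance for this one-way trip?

Shortest open route: 49.

There are 3! = 6 possible orderings.
W→Y→L→J: 16+24+32 = 72
W→Y→J→L: 16+17+32 = 65
W→L→Y→J: 8+24+17 = 49
W→L→J→Y: 8+32+17 = 57
W→J→Y→L: 33+17+24 = 74
W→J→L→Y: 33+32+24 = 89
The minimum is 49.
One shortest path: W → L → Y → J.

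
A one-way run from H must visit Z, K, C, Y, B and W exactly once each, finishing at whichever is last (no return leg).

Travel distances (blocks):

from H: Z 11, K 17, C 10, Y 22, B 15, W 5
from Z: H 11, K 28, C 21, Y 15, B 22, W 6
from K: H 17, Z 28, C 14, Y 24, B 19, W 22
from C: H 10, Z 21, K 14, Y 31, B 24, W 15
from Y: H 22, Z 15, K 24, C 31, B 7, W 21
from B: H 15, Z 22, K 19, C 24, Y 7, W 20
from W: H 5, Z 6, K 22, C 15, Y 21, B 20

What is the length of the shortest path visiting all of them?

Shortest open route: 66 blocks.

There are 6! = 720 possible orderings.
H→Z→K→C→Y→B→W: 11+28+14+31+7+20 = 111
H→Z→K→C→Y→W→B: 11+28+14+31+21+20 = 125
H→Z→K→C→B→Y→W: 11+28+14+24+7+21 = 105
H→Z→K→C→B→W→Y: 11+28+14+24+20+21 = 118
H→Z→K→C→W→Y→B: 11+28+14+15+21+7 = 96
H→Z→K→C→W→B→Y: 11+28+14+15+20+7 = 95
H→Z→K→Y→C→B→W: 11+28+24+31+24+20 = 138
H→Z→K→Y→C→W→B: 11+28+24+31+15+20 = 129
… (712 more)
H→W→Z→Y→B→K→C: 5+6+15+7+19+14 = 66  ← best
The minimum is 66.
One shortest path: H → W → Z → Y → B → K → C.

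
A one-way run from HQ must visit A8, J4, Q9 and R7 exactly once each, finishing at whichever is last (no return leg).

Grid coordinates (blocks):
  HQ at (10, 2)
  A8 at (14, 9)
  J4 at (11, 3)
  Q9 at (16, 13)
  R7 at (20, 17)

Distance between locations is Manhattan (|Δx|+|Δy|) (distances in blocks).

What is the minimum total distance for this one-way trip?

There are 4! = 24 possible orderings.
HQ → A8 → J4 → Q9 → R7: 11+9+15+8 = 43
HQ → A8 → J4 → R7 → Q9: 11+9+23+8 = 51
HQ → A8 → Q9 → J4 → R7: 11+6+15+23 = 55
HQ → A8 → Q9 → R7 → J4: 11+6+8+23 = 48
HQ → A8 → R7 → J4 → Q9: 11+14+23+15 = 63
HQ → A8 → R7 → Q9 → J4: 11+14+8+15 = 48
HQ → J4 → A8 → Q9 → R7: 2+9+6+8 = 25
HQ → J4 → A8 → R7 → Q9: 2+9+14+8 = 33
HQ → J4 → Q9 → A8 → R7: 2+15+6+14 = 37
HQ → J4 → Q9 → R7 → A8: 2+15+8+14 = 39
HQ → J4 → R7 → A8 → Q9: 2+23+14+6 = 45
HQ → J4 → R7 → Q9 → A8: 2+23+8+6 = 39
HQ → Q9 → A8 → J4 → R7: 17+6+9+23 = 55
HQ → Q9 → A8 → R7 → J4: 17+6+14+23 = 60
… (10 more)
The minimum is 25.
One shortest path: HQ → J4 → A8 → Q9 → R7.

Minimum one-way distance = 25 blocks.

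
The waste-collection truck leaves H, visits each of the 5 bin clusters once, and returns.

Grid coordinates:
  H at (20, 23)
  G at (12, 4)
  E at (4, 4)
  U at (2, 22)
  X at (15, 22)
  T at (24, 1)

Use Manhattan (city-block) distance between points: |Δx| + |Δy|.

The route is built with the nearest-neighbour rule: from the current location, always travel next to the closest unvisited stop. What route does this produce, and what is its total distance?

Nearest-neighbour total = 88; route H → X → U → E → G → T → H.

H → [X:6 / U:19 / T:26 / G:27 / E:35] → X (6)
X → [U:13 / G:21 / E:29 / T:30] → U (13)
U → [E:20 / G:28 / T:43] → E (20)
E → [G:8 / T:23] → G (8)
G → [T:15] → T (15)
Return T→H: 26.
Total = 6 + 13 + 20 + 8 + 15 + 26 = 88.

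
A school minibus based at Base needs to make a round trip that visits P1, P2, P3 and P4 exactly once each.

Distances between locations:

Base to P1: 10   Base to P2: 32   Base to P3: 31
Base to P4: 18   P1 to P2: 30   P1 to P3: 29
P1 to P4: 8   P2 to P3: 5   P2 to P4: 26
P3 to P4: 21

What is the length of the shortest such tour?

There are 12 distinct closed tours to check (reversals are equivalent).
Base-P1-P2-P3-P4-Base: 10+30+5+21+18 = 84
Base-P1-P2-P4-P3-Base: 10+30+26+21+31 = 118
Base-P1-P3-P2-P4-Base: 10+29+5+26+18 = 88
Base-P1-P3-P4-P2-Base: 10+29+21+26+32 = 118
Base-P1-P4-P2-P3-Base: 10+8+26+5+31 = 80
Base-P1-P4-P3-P2-Base: 10+8+21+5+32 = 76
Base-P2-P1-P3-P4-Base: 32+30+29+21+18 = 130
Base-P2-P1-P4-P3-Base: 32+30+8+21+31 = 122
Base-P2-P3-P1-P4-Base: 32+5+29+8+18 = 92
Base-P2-P4-P1-P3-Base: 32+26+8+29+31 = 126
Base-P3-P1-P2-P4-Base: 31+29+30+26+18 = 134
Base-P3-P2-P1-P4-Base: 31+5+30+8+18 = 92
The minimum is 76.
One optimal route: Base → P1 → P4 → P3 → P2 → Base (or its reverse).

76 — the shortest possible round trip.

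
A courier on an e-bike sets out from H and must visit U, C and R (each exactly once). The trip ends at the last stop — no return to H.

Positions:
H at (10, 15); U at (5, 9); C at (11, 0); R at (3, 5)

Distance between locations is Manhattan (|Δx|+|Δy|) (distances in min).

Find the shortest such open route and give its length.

There are 3! = 6 possible orderings.
H → U → C → R: 11+15+13 = 39
H → U → R → C: 11+6+13 = 30
H → C → U → R: 16+15+6 = 37
H → C → R → U: 16+13+6 = 35
H → R → U → C: 17+6+15 = 38
H → R → C → U: 17+13+15 = 45
The minimum is 30.
One shortest path: H → U → R → C.

Minimum one-way distance = 30 min.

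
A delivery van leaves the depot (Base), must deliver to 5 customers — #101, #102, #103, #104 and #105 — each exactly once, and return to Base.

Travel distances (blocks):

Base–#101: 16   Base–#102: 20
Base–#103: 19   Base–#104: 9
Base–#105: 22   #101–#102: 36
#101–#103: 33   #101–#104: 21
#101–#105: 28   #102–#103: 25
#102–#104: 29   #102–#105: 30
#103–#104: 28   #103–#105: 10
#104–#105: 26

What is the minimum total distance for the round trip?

Shortest round trip = 113 blocks.

Base - #101 - #102 - #103 - #104 - #105 - Base: 16+36+25+28+26+22 = 153
Base - #101 - #102 - #103 - #105 - #104 - Base: 16+36+25+10+26+9 = 122
Base - #101 - #102 - #104 - #103 - #105 - Base: 16+36+29+28+10+22 = 141
Base - #101 - #102 - #104 - #105 - #103 - Base: 16+36+29+26+10+19 = 136
Base - #101 - #102 - #105 - #103 - #104 - Base: 16+36+30+10+28+9 = 129
Base - #101 - #102 - #105 - #104 - #103 - Base: 16+36+30+26+28+19 = 155
Base - #101 - #103 - #102 - #104 - #105 - Base: 16+33+25+29+26+22 = 151
Base - #101 - #103 - #102 - #105 - #104 - Base: 16+33+25+30+26+9 = 139
Base - #101 - #103 - #104 - #102 - #105 - Base: 16+33+28+29+30+22 = 158
Base - #101 - #103 - #104 - #105 - #102 - Base: 16+33+28+26+30+20 = 153
Base - #101 - #103 - #105 - #102 - #104 - Base: 16+33+10+30+29+9 = 127
Base - #101 - #103 - #105 - #104 - #102 - Base: 16+33+10+26+29+20 = 134
Base - #101 - #104 - #102 - #103 - #105 - Base: 16+21+29+25+10+22 = 123
Base - #101 - #104 - #102 - #105 - #103 - Base: 16+21+29+30+10+19 = 125
… (46 more)
Base - #102 - #103 - #105 - #101 - #104 - Base: 20+25+10+28+21+9 = 113  ← best
The minimum is 113.
One optimal route: Base → #102 → #103 → #105 → #101 → #104 → Base (or its reverse).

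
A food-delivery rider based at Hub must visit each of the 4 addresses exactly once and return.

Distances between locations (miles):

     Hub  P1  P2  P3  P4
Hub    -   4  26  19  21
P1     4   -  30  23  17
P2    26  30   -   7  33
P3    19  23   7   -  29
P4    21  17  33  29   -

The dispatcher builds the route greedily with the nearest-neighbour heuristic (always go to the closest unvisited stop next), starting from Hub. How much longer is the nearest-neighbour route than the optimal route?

From Hub: P1=4, P3=19, P4=21, P2=26 → choose P1 (4).
From P1: P4=17, P3=23, P2=30 → choose P4 (17).
From P4: P3=29, P2=33 → choose P3 (29).
From P3: P2=7 → choose P2 (7).
NN route Hub → P1 → P4 → P3 → P2 → Hub costs 83.
Optimal: Hub → P1 → P4 → P2 → P3 → Hub costs 80 (by enumerating all 12 distinct tours).
Excess = 83 − 80 = 3.

The nearest-neighbour route is 3 miles longer than optimal.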